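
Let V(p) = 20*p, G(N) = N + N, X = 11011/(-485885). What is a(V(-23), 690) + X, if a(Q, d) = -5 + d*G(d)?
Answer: 462657256564/485885 ≈ 9.5220e+5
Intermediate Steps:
X = -11011/485885 (X = 11011*(-1/485885) = -11011/485885 ≈ -0.022662)
G(N) = 2*N
a(Q, d) = -5 + 2*d² (a(Q, d) = -5 + d*(2*d) = -5 + 2*d²)
a(V(-23), 690) + X = (-5 + 2*690²) - 11011/485885 = (-5 + 2*476100) - 11011/485885 = (-5 + 952200) - 11011/485885 = 952195 - 11011/485885 = 462657256564/485885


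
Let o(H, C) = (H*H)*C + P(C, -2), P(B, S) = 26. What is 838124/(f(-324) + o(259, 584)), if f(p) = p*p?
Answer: 419062/19640153 ≈ 0.021337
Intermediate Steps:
f(p) = p**2
o(H, C) = 26 + C*H**2 (o(H, C) = (H*H)*C + 26 = H**2*C + 26 = C*H**2 + 26 = 26 + C*H**2)
838124/(f(-324) + o(259, 584)) = 838124/((-324)**2 + (26 + 584*259**2)) = 838124/(104976 + (26 + 584*67081)) = 838124/(104976 + (26 + 39175304)) = 838124/(104976 + 39175330) = 838124/39280306 = 838124*(1/39280306) = 419062/19640153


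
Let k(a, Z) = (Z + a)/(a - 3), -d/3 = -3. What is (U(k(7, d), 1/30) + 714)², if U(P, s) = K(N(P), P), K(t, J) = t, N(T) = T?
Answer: 515524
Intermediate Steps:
d = 9 (d = -3*(-3) = 9)
k(a, Z) = (Z + a)/(-3 + a)
U(P, s) = P
(U(k(7, d), 1/30) + 714)² = ((9 + 7)/(-3 + 7) + 714)² = (16/4 + 714)² = ((¼)*16 + 714)² = (4 + 714)² = 718² = 515524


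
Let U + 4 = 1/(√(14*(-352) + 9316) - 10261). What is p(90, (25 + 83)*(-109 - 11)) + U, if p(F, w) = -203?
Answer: -21793742992/105283733 - 2*√1097/105283733 ≈ -207.00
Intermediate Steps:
U = -4 + 1/(-10261 + 2*√1097) (U = -4 + 1/(√(14*(-352) + 9316) - 10261) = -4 + 1/(√(-4928 + 9316) - 10261) = -4 + 1/(√4388 - 10261) = -4 + 1/(2*√1097 - 10261) = -4 + 1/(-10261 + 2*√1097) ≈ -4.0001)
p(90, (25 + 83)*(-109 - 11)) + U = -203 + (-421145193/105283733 - 2*√1097/105283733) = -21793742992/105283733 - 2*√1097/105283733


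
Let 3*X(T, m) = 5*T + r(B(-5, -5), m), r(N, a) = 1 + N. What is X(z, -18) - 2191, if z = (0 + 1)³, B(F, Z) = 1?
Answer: -6566/3 ≈ -2188.7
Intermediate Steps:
z = 1 (z = 1³ = 1)
X(T, m) = ⅔ + 5*T/3 (X(T, m) = (5*T + (1 + 1))/3 = (5*T + 2)/3 = (2 + 5*T)/3 = ⅔ + 5*T/3)
X(z, -18) - 2191 = (⅔ + (5/3)*1) - 2191 = (⅔ + 5/3) - 2191 = 7/3 - 2191 = -6566/3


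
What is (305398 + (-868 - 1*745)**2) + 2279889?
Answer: 5187056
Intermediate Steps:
(305398 + (-868 - 1*745)**2) + 2279889 = (305398 + (-868 - 745)**2) + 2279889 = (305398 + (-1613)**2) + 2279889 = (305398 + 2601769) + 2279889 = 2907167 + 2279889 = 5187056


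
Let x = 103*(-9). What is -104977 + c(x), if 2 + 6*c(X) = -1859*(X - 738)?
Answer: 2465371/6 ≈ 4.1090e+5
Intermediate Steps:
x = -927
c(X) = 685970/3 - 1859*X/6 (c(X) = -⅓ + (-1859*(X - 738))/6 = -⅓ + (-1859*(-738 + X))/6 = -⅓ + (1371942 - 1859*X)/6 = -⅓ + (228657 - 1859*X/6) = 685970/3 - 1859*X/6)
-104977 + c(x) = -104977 + (685970/3 - 1859/6*(-927)) = -104977 + (685970/3 + 574431/2) = -104977 + 3095233/6 = 2465371/6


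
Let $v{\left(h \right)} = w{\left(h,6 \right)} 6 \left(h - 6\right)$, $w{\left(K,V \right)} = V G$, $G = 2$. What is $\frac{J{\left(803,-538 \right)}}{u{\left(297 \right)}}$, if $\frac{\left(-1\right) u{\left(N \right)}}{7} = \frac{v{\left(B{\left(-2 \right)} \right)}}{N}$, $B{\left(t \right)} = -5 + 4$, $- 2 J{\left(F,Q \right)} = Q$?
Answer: $\frac{8877}{392} \approx 22.645$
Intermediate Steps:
$J{\left(F,Q \right)} = - \frac{Q}{2}$
$w{\left(K,V \right)} = 2 V$ ($w{\left(K,V \right)} = V 2 = 2 V$)
$B{\left(t \right)} = -1$
$v{\left(h \right)} = -432 + 72 h$ ($v{\left(h \right)} = 2 \cdot 6 \cdot 6 \left(h - 6\right) = 12 \cdot 6 \left(-6 + h\right) = 72 \left(-6 + h\right) = -432 + 72 h$)
$u{\left(N \right)} = \frac{3528}{N}$ ($u{\left(N \right)} = - 7 \frac{-432 + 72 \left(-1\right)}{N} = - 7 \frac{-432 - 72}{N} = - 7 \left(- \frac{504}{N}\right) = \frac{3528}{N}$)
$\frac{J{\left(803,-538 \right)}}{u{\left(297 \right)}} = \frac{\left(- \frac{1}{2}\right) \left(-538\right)}{3528 \cdot \frac{1}{297}} = \frac{269}{3528 \cdot \frac{1}{297}} = \frac{269}{\frac{392}{33}} = 269 \cdot \frac{33}{392} = \frac{8877}{392}$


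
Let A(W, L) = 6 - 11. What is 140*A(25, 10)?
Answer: -700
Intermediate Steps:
A(W, L) = -5
140*A(25, 10) = 140*(-5) = -700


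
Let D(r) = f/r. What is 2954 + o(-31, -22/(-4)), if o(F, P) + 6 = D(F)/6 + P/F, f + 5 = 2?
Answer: 91383/31 ≈ 2947.8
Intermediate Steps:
f = -3 (f = -5 + 2 = -3)
D(r) = -3/r
o(F, P) = -6 - 1/(2*F) + P/F (o(F, P) = -6 + (-3/F/6 + P/F) = -6 + (-3/F*(1/6) + P/F) = -6 + (-1/(2*F) + P/F) = -6 - 1/(2*F) + P/F)
2954 + o(-31, -22/(-4)) = 2954 + (-1/2 - 22/(-4) - 6*(-31))/(-31) = 2954 - (-1/2 - 22*(-1/4) + 186)/31 = 2954 - (-1/2 + 11/2 + 186)/31 = 2954 - 1/31*191 = 2954 - 191/31 = 91383/31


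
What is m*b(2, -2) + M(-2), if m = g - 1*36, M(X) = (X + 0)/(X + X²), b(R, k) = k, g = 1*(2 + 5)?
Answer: 57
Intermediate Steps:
g = 7 (g = 1*7 = 7)
M(X) = X/(X + X²)
m = -29 (m = 7 - 1*36 = 7 - 36 = -29)
m*b(2, -2) + M(-2) = -29*(-2) + 1/(1 - 2) = 58 + 1/(-1) = 58 - 1 = 57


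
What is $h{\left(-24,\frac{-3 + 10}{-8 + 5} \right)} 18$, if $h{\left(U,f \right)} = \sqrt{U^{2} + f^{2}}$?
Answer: $6 \sqrt{5233} \approx 434.04$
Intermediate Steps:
$h{\left(-24,\frac{-3 + 10}{-8 + 5} \right)} 18 = \sqrt{\left(-24\right)^{2} + \left(\frac{-3 + 10}{-8 + 5}\right)^{2}} \cdot 18 = \sqrt{576 + \left(\frac{7}{-3}\right)^{2}} \cdot 18 = \sqrt{576 + \left(7 \left(- \frac{1}{3}\right)\right)^{2}} \cdot 18 = \sqrt{576 + \left(- \frac{7}{3}\right)^{2}} \cdot 18 = \sqrt{576 + \frac{49}{9}} \cdot 18 = \sqrt{\frac{5233}{9}} \cdot 18 = \frac{\sqrt{5233}}{3} \cdot 18 = 6 \sqrt{5233}$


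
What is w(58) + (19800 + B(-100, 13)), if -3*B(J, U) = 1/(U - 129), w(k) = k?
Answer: 6910585/348 ≈ 19858.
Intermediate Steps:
B(J, U) = -1/(3*(-129 + U)) (B(J, U) = -1/(3*(U - 129)) = -1/(3*(-129 + U)))
w(58) + (19800 + B(-100, 13)) = 58 + (19800 - 1/(-387 + 3*13)) = 58 + (19800 - 1/(-387 + 39)) = 58 + (19800 - 1/(-348)) = 58 + (19800 - 1*(-1/348)) = 58 + (19800 + 1/348) = 58 + 6890401/348 = 6910585/348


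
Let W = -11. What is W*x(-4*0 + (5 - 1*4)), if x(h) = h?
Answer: -11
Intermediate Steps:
W*x(-4*0 + (5 - 1*4)) = -11*(-4*0 + (5 - 1*4)) = -11*(0 + (5 - 4)) = -11*(0 + 1) = -11*1 = -11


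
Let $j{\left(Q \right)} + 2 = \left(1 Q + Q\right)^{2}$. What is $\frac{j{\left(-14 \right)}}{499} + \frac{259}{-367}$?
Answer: $\frac{157753}{183133} \approx 0.86141$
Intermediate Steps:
$j{\left(Q \right)} = -2 + 4 Q^{2}$ ($j{\left(Q \right)} = -2 + \left(1 Q + Q\right)^{2} = -2 + \left(Q + Q\right)^{2} = -2 + \left(2 Q\right)^{2} = -2 + 4 Q^{2}$)
$\frac{j{\left(-14 \right)}}{499} + \frac{259}{-367} = \frac{-2 + 4 \left(-14\right)^{2}}{499} + \frac{259}{-367} = \left(-2 + 4 \cdot 196\right) \frac{1}{499} + 259 \left(- \frac{1}{367}\right) = \left(-2 + 784\right) \frac{1}{499} - \frac{259}{367} = 782 \cdot \frac{1}{499} - \frac{259}{367} = \frac{782}{499} - \frac{259}{367} = \frac{157753}{183133}$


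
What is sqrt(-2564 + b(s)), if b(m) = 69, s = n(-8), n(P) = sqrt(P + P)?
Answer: I*sqrt(2495) ≈ 49.95*I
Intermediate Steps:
n(P) = sqrt(2)*sqrt(P) (n(P) = sqrt(2*P) = sqrt(2)*sqrt(P))
s = 4*I (s = sqrt(2)*sqrt(-8) = sqrt(2)*(2*I*sqrt(2)) = 4*I ≈ 4.0*I)
sqrt(-2564 + b(s)) = sqrt(-2564 + 69) = sqrt(-2495) = I*sqrt(2495)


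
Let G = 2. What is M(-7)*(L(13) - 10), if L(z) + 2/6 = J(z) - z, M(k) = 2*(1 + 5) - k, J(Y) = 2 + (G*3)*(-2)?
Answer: -1900/3 ≈ -633.33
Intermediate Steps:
J(Y) = -10 (J(Y) = 2 + (2*3)*(-2) = 2 + 6*(-2) = 2 - 12 = -10)
M(k) = 12 - k (M(k) = 2*6 - k = 12 - k)
L(z) = -31/3 - z (L(z) = -⅓ + (-10 - z) = -31/3 - z)
M(-7)*(L(13) - 10) = (12 - 1*(-7))*((-31/3 - 1*13) - 10) = (12 + 7)*((-31/3 - 13) - 10) = 19*(-70/3 - 10) = 19*(-100/3) = -1900/3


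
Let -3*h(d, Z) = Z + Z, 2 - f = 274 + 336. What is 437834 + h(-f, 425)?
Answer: 1312652/3 ≈ 4.3755e+5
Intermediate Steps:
f = -608 (f = 2 - (274 + 336) = 2 - 1*610 = 2 - 610 = -608)
h(d, Z) = -2*Z/3 (h(d, Z) = -(Z + Z)/3 = -2*Z/3)
437834 + h(-f, 425) = 437834 - ⅔*425 = 437834 - 850/3 = 1312652/3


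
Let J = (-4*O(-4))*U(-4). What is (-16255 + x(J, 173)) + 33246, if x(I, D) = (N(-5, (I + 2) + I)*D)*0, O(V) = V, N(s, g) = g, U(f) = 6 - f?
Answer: 16991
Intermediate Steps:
J = 160 (J = (-4*(-4))*(6 - 1*(-4)) = 16*(6 + 4) = 16*10 = 160)
x(I, D) = 0 (x(I, D) = (((I + 2) + I)*D)*0 = (((2 + I) + I)*D)*0 = ((2 + 2*I)*D)*0 = (D*(2 + 2*I))*0 = 0)
(-16255 + x(J, 173)) + 33246 = (-16255 + 0) + 33246 = -16255 + 33246 = 16991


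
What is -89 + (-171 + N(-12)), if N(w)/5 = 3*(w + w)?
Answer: -620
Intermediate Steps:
N(w) = 30*w (N(w) = 5*(3*(w + w)) = 5*(3*(2*w)) = 5*(6*w) = 30*w)
-89 + (-171 + N(-12)) = -89 + (-171 + 30*(-12)) = -89 + (-171 - 360) = -89 - 531 = -620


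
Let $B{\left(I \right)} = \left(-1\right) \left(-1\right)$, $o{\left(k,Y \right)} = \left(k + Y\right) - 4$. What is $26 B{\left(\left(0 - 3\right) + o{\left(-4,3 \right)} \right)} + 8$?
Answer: $34$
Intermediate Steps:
$o{\left(k,Y \right)} = -4 + Y + k$ ($o{\left(k,Y \right)} = \left(Y + k\right) - 4 = -4 + Y + k$)
$B{\left(I \right)} = 1$
$26 B{\left(\left(0 - 3\right) + o{\left(-4,3 \right)} \right)} + 8 = 26 \cdot 1 + 8 = 26 + 8 = 34$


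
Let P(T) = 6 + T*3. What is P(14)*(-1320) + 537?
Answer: -62823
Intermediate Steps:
P(T) = 6 + 3*T
P(14)*(-1320) + 537 = (6 + 3*14)*(-1320) + 537 = (6 + 42)*(-1320) + 537 = 48*(-1320) + 537 = -63360 + 537 = -62823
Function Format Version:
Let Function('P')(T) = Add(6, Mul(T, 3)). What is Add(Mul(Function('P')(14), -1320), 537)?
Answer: -62823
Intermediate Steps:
Function('P')(T) = Add(6, Mul(3, T))
Add(Mul(Function('P')(14), -1320), 537) = Add(Mul(Add(6, Mul(3, 14)), -1320), 537) = Add(Mul(Add(6, 42), -1320), 537) = Add(Mul(48, -1320), 537) = Add(-63360, 537) = -62823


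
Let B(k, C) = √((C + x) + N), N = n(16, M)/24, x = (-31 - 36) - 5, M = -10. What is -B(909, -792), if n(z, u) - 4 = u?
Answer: -I*√3457/2 ≈ -29.398*I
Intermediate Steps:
x = -72 (x = -67 - 5 = -72)
n(z, u) = 4 + u
N = -¼ (N = (4 - 10)/24 = -6*1/24 = -¼ ≈ -0.25000)
B(k, C) = √(-289/4 + C) (B(k, C) = √((C - 72) - ¼) = √((-72 + C) - ¼) = √(-289/4 + C))
-B(909, -792) = -√(-289 + 4*(-792))/2 = -√(-289 - 3168)/2 = -√(-3457)/2 = -I*√3457/2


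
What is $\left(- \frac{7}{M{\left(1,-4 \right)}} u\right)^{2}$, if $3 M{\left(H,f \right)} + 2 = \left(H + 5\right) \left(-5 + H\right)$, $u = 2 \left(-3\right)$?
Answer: $\frac{3969}{169} \approx 23.485$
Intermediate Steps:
$u = -6$
$M{\left(H,f \right)} = - \frac{2}{3} + \frac{\left(-5 + H\right) \left(5 + H\right)}{3}$ ($M{\left(H,f \right)} = - \frac{2}{3} + \frac{\left(H + 5\right) \left(-5 + H\right)}{3} = - \frac{2}{3} + \frac{\left(5 + H\right) \left(-5 + H\right)}{3} = - \frac{2}{3} + \frac{\left(-5 + H\right) \left(5 + H\right)}{3}$)
$\left(- \frac{7}{M{\left(1,-4 \right)}} u\right)^{2} = \left(- \frac{7}{-9 + \frac{1^{2}}{3}} \left(-6\right)\right)^{2} = \left(- \frac{7}{-9 + \frac{1}{3} \cdot 1} \left(-6\right)\right)^{2} = \left(- \frac{7}{-9 + \frac{1}{3}} \left(-6\right)\right)^{2} = \left(- \frac{7}{- \frac{26}{3}} \left(-6\right)\right)^{2} = \left(\left(-7\right) \left(- \frac{3}{26}\right) \left(-6\right)\right)^{2} = \left(\frac{21}{26} \left(-6\right)\right)^{2} = \left(- \frac{63}{13}\right)^{2} = \frac{3969}{169}$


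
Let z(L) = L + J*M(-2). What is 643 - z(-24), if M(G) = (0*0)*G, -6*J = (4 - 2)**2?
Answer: 667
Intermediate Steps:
J = -2/3 (J = -(4 - 2)**2/6 = -1/6*2**2 = -1/6*4 = -2/3 ≈ -0.66667)
M(G) = 0 (M(G) = 0*G = 0)
z(L) = L (z(L) = L - 2/3*0 = L + 0 = L)
643 - z(-24) = 643 - 1*(-24) = 643 + 24 = 667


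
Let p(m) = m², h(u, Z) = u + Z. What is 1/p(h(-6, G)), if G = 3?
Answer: ⅑ ≈ 0.11111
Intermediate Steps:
h(u, Z) = Z + u
1/p(h(-6, G)) = 1/((3 - 6)²) = 1/((-3)²) = 1/9 = ⅑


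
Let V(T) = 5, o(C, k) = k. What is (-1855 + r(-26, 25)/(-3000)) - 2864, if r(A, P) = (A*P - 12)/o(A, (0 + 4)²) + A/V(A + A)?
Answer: -188759379/40000 ≈ -4719.0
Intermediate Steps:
r(A, P) = -¾ + A/5 + A*P/16 (r(A, P) = (A*P - 12)/((0 + 4)²) + A/5 = (-12 + A*P)/(4²) + A*(⅕) = (-12 + A*P)/16 + A/5 = (-12 + A*P)*(1/16) + A/5 = (-¾ + A*P/16) + A/5 = -¾ + A/5 + A*P/16)
(-1855 + r(-26, 25)/(-3000)) - 2864 = (-1855 + (-¾ + (⅕)*(-26) + (1/16)*(-26)*25)/(-3000)) - 2864 = (-1855 + (-¾ - 26/5 - 325/8)*(-1/3000)) - 2864 = (-1855 - 1863/40*(-1/3000)) - 2864 = (-1855 + 621/40000) - 2864 = -74199379/40000 - 2864 = -188759379/40000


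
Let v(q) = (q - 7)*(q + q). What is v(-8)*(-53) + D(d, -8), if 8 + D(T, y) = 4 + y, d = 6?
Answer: -12732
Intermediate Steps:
D(T, y) = -4 + y (D(T, y) = -8 + (4 + y) = -4 + y)
v(q) = 2*q*(-7 + q) (v(q) = (-7 + q)*(2*q) = 2*q*(-7 + q))
v(-8)*(-53) + D(d, -8) = (2*(-8)*(-7 - 8))*(-53) + (-4 - 8) = (2*(-8)*(-15))*(-53) - 12 = 240*(-53) - 12 = -12720 - 12 = -12732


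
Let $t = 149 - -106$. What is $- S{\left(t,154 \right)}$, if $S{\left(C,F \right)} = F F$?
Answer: $-23716$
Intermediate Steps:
$t = 255$ ($t = 149 + 106 = 255$)
$S{\left(C,F \right)} = F^{2}$
$- S{\left(t,154 \right)} = - 154^{2} = \left(-1\right) 23716 = -23716$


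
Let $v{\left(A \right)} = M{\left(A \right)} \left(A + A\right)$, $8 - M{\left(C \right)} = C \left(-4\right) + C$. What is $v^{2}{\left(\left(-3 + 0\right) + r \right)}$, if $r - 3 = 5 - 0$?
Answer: $52900$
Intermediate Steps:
$r = 8$ ($r = 3 + \left(5 - 0\right) = 3 + \left(5 + 0\right) = 3 + 5 = 8$)
$M{\left(C \right)} = 8 + 3 C$ ($M{\left(C \right)} = 8 - \left(C \left(-4\right) + C\right) = 8 - \left(- 4 C + C\right) = 8 - - 3 C = 8 + 3 C$)
$v{\left(A \right)} = 2 A \left(8 + 3 A\right)$ ($v{\left(A \right)} = \left(8 + 3 A\right) \left(A + A\right) = \left(8 + 3 A\right) 2 A = 2 A \left(8 + 3 A\right)$)
$v^{2}{\left(\left(-3 + 0\right) + r \right)} = \left(2 \left(\left(-3 + 0\right) + 8\right) \left(8 + 3 \left(\left(-3 + 0\right) + 8\right)\right)\right)^{2} = \left(2 \left(-3 + 8\right) \left(8 + 3 \left(-3 + 8\right)\right)\right)^{2} = \left(2 \cdot 5 \left(8 + 3 \cdot 5\right)\right)^{2} = \left(2 \cdot 5 \left(8 + 15\right)\right)^{2} = \left(2 \cdot 5 \cdot 23\right)^{2} = 230^{2} = 52900$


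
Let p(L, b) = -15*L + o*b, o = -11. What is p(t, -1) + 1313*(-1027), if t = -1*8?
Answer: -1348320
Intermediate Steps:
t = -8
p(L, b) = -15*L - 11*b
p(t, -1) + 1313*(-1027) = (-15*(-8) - 11*(-1)) + 1313*(-1027) = (120 + 11) - 1348451 = 131 - 1348451 = -1348320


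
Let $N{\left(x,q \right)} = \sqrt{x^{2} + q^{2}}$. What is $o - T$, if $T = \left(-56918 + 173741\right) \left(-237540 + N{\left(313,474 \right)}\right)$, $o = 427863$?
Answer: $27750563283 - 116823 \sqrt{322645} \approx 2.7684 \cdot 10^{10}$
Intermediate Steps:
$N{\left(x,q \right)} = \sqrt{q^{2} + x^{2}}$
$T = -27750135420 + 116823 \sqrt{322645}$ ($T = \left(-56918 + 173741\right) \left(-237540 + \sqrt{474^{2} + 313^{2}}\right) = 116823 \left(-237540 + \sqrt{224676 + 97969}\right) = 116823 \left(-237540 + \sqrt{322645}\right) = -27750135420 + 116823 \sqrt{322645} \approx -2.7684 \cdot 10^{10}$)
$o - T = 427863 - \left(-27750135420 + 116823 \sqrt{322645}\right) = 427863 + \left(27750135420 - 116823 \sqrt{322645}\right) = 27750563283 - 116823 \sqrt{322645}$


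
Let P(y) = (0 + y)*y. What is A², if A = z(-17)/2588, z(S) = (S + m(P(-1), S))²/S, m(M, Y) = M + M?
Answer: 50625/1935648016 ≈ 2.6154e-5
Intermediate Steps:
P(y) = y² (P(y) = y*y = y²)
m(M, Y) = 2*M
z(S) = (2 + S)²/S (z(S) = (S + 2*(-1)²)²/S = (S + 2*1)²/S = (S + 2)²/S = (2 + S)²/S)
A = -225/43996 (A = ((2 - 17)²/(-17))/2588 = -1/17*(-15)²*(1/2588) = -1/17*225*(1/2588) = -225/17*1/2588 = -225/43996 ≈ -0.0051141)
A² = (-225/43996)² = 50625/1935648016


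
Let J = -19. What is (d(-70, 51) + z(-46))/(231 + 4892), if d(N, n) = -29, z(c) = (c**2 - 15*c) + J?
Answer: 2758/5123 ≈ 0.53836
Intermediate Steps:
z(c) = -19 + c**2 - 15*c (z(c) = (c**2 - 15*c) - 19 = -19 + c**2 - 15*c)
(d(-70, 51) + z(-46))/(231 + 4892) = (-29 + (-19 + (-46)**2 - 15*(-46)))/(231 + 4892) = (-29 + (-19 + 2116 + 690))/5123 = (-29 + 2787)*(1/5123) = 2758*(1/5123) = 2758/5123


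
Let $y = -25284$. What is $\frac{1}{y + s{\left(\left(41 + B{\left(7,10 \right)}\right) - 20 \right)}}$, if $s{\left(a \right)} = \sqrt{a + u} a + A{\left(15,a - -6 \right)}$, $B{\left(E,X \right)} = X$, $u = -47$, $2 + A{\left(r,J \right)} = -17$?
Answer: $- \frac{25303}{640257185} - \frac{124 i}{640257185} \approx -3.952 \cdot 10^{-5} - 1.9367 \cdot 10^{-7} i$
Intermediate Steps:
$A{\left(r,J \right)} = -19$ ($A{\left(r,J \right)} = -2 - 17 = -19$)
$s{\left(a \right)} = -19 + a \sqrt{-47 + a}$ ($s{\left(a \right)} = \sqrt{a - 47} a - 19 = \sqrt{-47 + a} a - 19 = a \sqrt{-47 + a} - 19 = -19 + a \sqrt{-47 + a}$)
$\frac{1}{y + s{\left(\left(41 + B{\left(7,10 \right)}\right) - 20 \right)}} = \frac{1}{-25284 - \left(19 - \left(\left(41 + 10\right) - 20\right) \sqrt{-47 + \left(\left(41 + 10\right) - 20\right)}\right)} = \frac{1}{-25284 - \left(19 - \left(51 - 20\right) \sqrt{-47 + \left(51 - 20\right)}\right)} = \frac{1}{-25284 - \left(19 - 31 \sqrt{-47 + 31}\right)} = \frac{1}{-25284 - \left(19 - 31 \sqrt{-16}\right)} = \frac{1}{-25284 - \left(19 - 31 \cdot 4 i\right)} = \frac{1}{-25284 - \left(19 - 124 i\right)} = \frac{1}{-25303 + 124 i} = \frac{-25303 - 124 i}{640257185}$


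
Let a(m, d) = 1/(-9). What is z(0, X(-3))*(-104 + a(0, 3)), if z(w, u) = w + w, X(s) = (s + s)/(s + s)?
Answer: 0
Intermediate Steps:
X(s) = 1 (X(s) = (2*s)/((2*s)) = (2*s)*(1/(2*s)) = 1)
z(w, u) = 2*w
a(m, d) = -⅑
z(0, X(-3))*(-104 + a(0, 3)) = (2*0)*(-104 - ⅑) = 0*(-937/9) = 0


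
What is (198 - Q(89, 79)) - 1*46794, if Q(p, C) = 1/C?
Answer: -3681085/79 ≈ -46596.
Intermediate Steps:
(198 - Q(89, 79)) - 1*46794 = (198 - 1/79) - 1*46794 = (198 - 1*1/79) - 46794 = (198 - 1/79) - 46794 = 15641/79 - 46794 = -3681085/79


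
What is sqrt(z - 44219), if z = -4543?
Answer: 9*I*sqrt(602) ≈ 220.82*I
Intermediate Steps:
sqrt(z - 44219) = sqrt(-4543 - 44219) = sqrt(-48762) = 9*I*sqrt(602)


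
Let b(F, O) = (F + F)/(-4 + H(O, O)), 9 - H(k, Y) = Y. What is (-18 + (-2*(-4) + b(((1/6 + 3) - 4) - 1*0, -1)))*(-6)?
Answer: 185/3 ≈ 61.667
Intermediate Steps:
H(k, Y) = 9 - Y
b(F, O) = 2*F/(5 - O) (b(F, O) = (F + F)/(-4 + (9 - O)) = (2*F)/(5 - O) = 2*F/(5 - O))
(-18 + (-2*(-4) + b(((1/6 + 3) - 4) - 1*0, -1)))*(-6) = (-18 + (-2*(-4) - 2*(((1/6 + 3) - 4) - 1*0)/(-5 - 1)))*(-6) = (-18 + (8 - 2*(((⅙ + 3) - 4) + 0)/(-6)))*(-6) = (-18 + (8 - 2*((19/6 - 4) + 0)*(-⅙)))*(-6) = (-18 + (8 - 2*(-⅚ + 0)*(-⅙)))*(-6) = (-18 + (8 - 2*(-⅚)*(-⅙)))*(-6) = (-18 + (8 - 5/18))*(-6) = (-18 + 139/18)*(-6) = -185/18*(-6) = 185/3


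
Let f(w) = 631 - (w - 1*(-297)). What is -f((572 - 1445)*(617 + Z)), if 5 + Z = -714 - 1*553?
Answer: 571481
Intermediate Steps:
Z = -1272 (Z = -5 + (-714 - 1*553) = -5 + (-714 - 553) = -5 - 1267 = -1272)
f(w) = 334 - w (f(w) = 631 - (w + 297) = 631 - (297 + w) = 631 + (-297 - w) = 334 - w)
-f((572 - 1445)*(617 + Z)) = -(334 - (572 - 1445)*(617 - 1272)) = -(334 - (-873)*(-655)) = -(334 - 1*571815) = -(334 - 571815) = -1*(-571481) = 571481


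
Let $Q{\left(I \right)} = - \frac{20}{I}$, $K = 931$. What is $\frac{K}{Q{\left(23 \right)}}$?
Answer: $- \frac{21413}{20} \approx -1070.7$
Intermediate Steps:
$\frac{K}{Q{\left(23 \right)}} = \frac{931}{\left(-20\right) \frac{1}{23}} = \frac{931}{- \frac{20}{23}} = 931 \left(- \frac{23}{20}\right) = - \frac{21413}{20}$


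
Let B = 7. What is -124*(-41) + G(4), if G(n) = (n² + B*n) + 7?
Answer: 5135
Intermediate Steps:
G(n) = 7 + n² + 7*n (G(n) = (n² + 7*n) + 7 = 7 + n² + 7*n)
-124*(-41) + G(4) = -124*(-41) + (7 + 4² + 7*4) = 5084 + (7 + 16 + 28) = 5084 + 51 = 5135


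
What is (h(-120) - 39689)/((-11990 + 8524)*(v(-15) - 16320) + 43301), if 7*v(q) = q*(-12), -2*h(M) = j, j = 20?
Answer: -277893/395635067 ≈ -0.00070240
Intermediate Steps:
h(M) = -10 (h(M) = -1/2*20 = -10)
v(q) = -12*q/7 (v(q) = (q*(-12))/7 = (-12*q)/7 = -12*q/7)
(h(-120) - 39689)/((-11990 + 8524)*(v(-15) - 16320) + 43301) = (-10 - 39689)/((-11990 + 8524)*(-12/7*(-15) - 16320) + 43301) = -39699/(-3466*(180/7 - 16320) + 43301) = -39699/(-3466*(-114060/7) + 43301) = -39699/(395331960/7 + 43301) = -39699/395635067/7 = -39699*7/395635067 = -277893/395635067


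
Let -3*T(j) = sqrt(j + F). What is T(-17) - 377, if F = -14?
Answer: -377 - I*sqrt(31)/3 ≈ -377.0 - 1.8559*I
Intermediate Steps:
T(j) = -sqrt(-14 + j)/3 (T(j) = -sqrt(j - 14)/3 = -sqrt(-14 + j)/3)
T(-17) - 377 = -sqrt(-14 - 17)/3 - 377 = -I*sqrt(31)/3 - 377 = -377 - I*sqrt(31)/3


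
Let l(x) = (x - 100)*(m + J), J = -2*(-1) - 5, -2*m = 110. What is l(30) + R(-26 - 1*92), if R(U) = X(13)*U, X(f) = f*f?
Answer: -15882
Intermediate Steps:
m = -55 (m = -1/2*110 = -55)
X(f) = f**2
J = -3 (J = 2 - 5 = -3)
R(U) = 169*U (R(U) = 13**2*U = 169*U)
l(x) = 5800 - 58*x (l(x) = (x - 100)*(-55 - 3) = (-100 + x)*(-58) = 5800 - 58*x)
l(30) + R(-26 - 1*92) = (5800 - 58*30) + 169*(-26 - 1*92) = (5800 - 1740) + 169*(-26 - 92) = 4060 + 169*(-118) = 4060 - 19942 = -15882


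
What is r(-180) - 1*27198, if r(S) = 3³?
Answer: -27171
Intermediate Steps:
r(S) = 27
r(-180) - 1*27198 = 27 - 1*27198 = 27 - 27198 = -27171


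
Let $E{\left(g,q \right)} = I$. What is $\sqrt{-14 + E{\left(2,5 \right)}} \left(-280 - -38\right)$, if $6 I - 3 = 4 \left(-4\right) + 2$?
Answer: $- \frac{121 i \sqrt{570}}{3} \approx - 962.95 i$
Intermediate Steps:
$I = - \frac{11}{6}$ ($I = \frac{1}{2} + \frac{4 \left(-4\right) + 2}{6} = \frac{1}{2} + \frac{-16 + 2}{6} = \frac{1}{2} + \frac{1}{6} \left(-14\right) = \frac{1}{2} - \frac{7}{3} = - \frac{11}{6} \approx -1.8333$)
$E{\left(g,q \right)} = - \frac{11}{6}$
$\sqrt{-14 + E{\left(2,5 \right)}} \left(-280 - -38\right) = \sqrt{-14 - \frac{11}{6}} \left(-280 - -38\right) = \sqrt{- \frac{95}{6}} \left(-280 + 38\right) = \frac{i \sqrt{570}}{6} \left(-242\right) = - \frac{121 i \sqrt{570}}{3}$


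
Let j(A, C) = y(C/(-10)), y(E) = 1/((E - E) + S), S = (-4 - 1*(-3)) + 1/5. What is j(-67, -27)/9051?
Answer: -5/36204 ≈ -0.00013811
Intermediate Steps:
S = -4/5 (S = (-4 + 3) + 1/5 = -1 + 1/5 = -4/5 ≈ -0.80000)
y(E) = -5/4 (y(E) = 1/((E - E) - 4/5) = 1/(0 - 4/5) = 1/(-4/5) = -5/4)
j(A, C) = -5/4
j(-67, -27)/9051 = -5/4/9051 = -5/4*1/9051 = -5/36204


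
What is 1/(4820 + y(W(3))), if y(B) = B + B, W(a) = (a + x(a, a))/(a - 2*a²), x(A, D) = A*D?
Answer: 5/24092 ≈ 0.00020754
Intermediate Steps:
W(a) = (a + a²)/(a - 2*a²) (W(a) = (a + a*a)/(a - 2*a²) = (a + a²)/(a - 2*a²))
y(B) = 2*B
1/(4820 + y(W(3))) = 1/(4820 + 2*((-1 - 1*3)/(-1 + 2*3))) = 1/(4820 + 2*((-1 - 3)/(-1 + 6))) = 1/(4820 + 2*(-4/5)) = 1/(4820 + 2*((⅕)*(-4))) = 1/(4820 + 2*(-⅘)) = 1/(4820 - 8/5) = 1/(24092/5) = 5/24092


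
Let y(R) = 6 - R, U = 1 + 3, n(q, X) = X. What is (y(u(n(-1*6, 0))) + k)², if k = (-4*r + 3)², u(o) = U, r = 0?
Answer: 121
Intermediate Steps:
U = 4
u(o) = 4
k = 9 (k = (-4*0 + 3)² = (0 + 3)² = 3² = 9)
(y(u(n(-1*6, 0))) + k)² = ((6 - 1*4) + 9)² = ((6 - 4) + 9)² = (2 + 9)² = 11² = 121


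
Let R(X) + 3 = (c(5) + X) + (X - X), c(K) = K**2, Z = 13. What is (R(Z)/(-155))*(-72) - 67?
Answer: -1573/31 ≈ -50.742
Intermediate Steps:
R(X) = 22 + X (R(X) = -3 + ((5**2 + X) + (X - X)) = -3 + ((25 + X) + 0) = -3 + (25 + X) = 22 + X)
(R(Z)/(-155))*(-72) - 67 = ((22 + 13)/(-155))*(-72) - 67 = (35*(-1/155))*(-72) - 67 = -7/31*(-72) - 67 = 504/31 - 67 = -1573/31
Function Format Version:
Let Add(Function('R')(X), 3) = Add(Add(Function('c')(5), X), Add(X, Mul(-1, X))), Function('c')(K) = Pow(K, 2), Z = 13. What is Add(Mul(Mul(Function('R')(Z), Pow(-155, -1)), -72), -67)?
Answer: Rational(-1573, 31) ≈ -50.742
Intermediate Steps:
Function('R')(X) = Add(22, X) (Function('R')(X) = Add(-3, Add(Add(Pow(5, 2), X), Add(X, Mul(-1, X)))) = Add(-3, Add(Add(25, X), 0)) = Add(-3, Add(25, X)) = Add(22, X))
Add(Mul(Mul(Function('R')(Z), Pow(-155, -1)), -72), -67) = Add(Mul(Mul(Add(22, 13), Pow(-155, -1)), -72), -67) = Add(Mul(Mul(35, Rational(-1, 155)), -72), -67) = Add(Mul(Rational(-7, 31), -72), -67) = Add(Rational(504, 31), -67) = Rational(-1573, 31)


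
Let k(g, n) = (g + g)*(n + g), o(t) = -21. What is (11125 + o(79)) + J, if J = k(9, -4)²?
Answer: 19204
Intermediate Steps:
k(g, n) = 2*g*(g + n) (k(g, n) = (2*g)*(g + n) = 2*g*(g + n))
J = 8100 (J = (2*9*(9 - 4))² = (2*9*5)² = 90² = 8100)
(11125 + o(79)) + J = (11125 - 21) + 8100 = 11104 + 8100 = 19204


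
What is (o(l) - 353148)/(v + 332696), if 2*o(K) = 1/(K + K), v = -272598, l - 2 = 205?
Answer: -292406543/49761144 ≈ -5.8762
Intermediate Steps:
l = 207 (l = 2 + 205 = 207)
o(K) = 1/(4*K) (o(K) = 1/(2*(K + K)) = 1/(2*((2*K))) = (1/(2*K))/2 = 1/(4*K))
(o(l) - 353148)/(v + 332696) = ((¼)/207 - 353148)/(-272598 + 332696) = ((¼)*(1/207) - 353148)/60098 = (1/828 - 353148)*(1/60098) = -292406543/828*1/60098 = -292406543/49761144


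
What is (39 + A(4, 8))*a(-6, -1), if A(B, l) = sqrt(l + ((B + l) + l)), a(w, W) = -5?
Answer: -195 - 10*sqrt(7) ≈ -221.46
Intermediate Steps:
A(B, l) = sqrt(B + 3*l) (A(B, l) = sqrt(l + (B + 2*l)) = sqrt(B + 3*l))
(39 + A(4, 8))*a(-6, -1) = (39 + sqrt(4 + 3*8))*(-5) = (39 + sqrt(4 + 24))*(-5) = (39 + sqrt(28))*(-5) = (39 + 2*sqrt(7))*(-5) = -195 - 10*sqrt(7)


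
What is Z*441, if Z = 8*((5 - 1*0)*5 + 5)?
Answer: 105840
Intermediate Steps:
Z = 240 (Z = 8*((5 + 0)*5 + 5) = 8*(5*5 + 5) = 8*(25 + 5) = 8*30 = 240)
Z*441 = 240*441 = 105840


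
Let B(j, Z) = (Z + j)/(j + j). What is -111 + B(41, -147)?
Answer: -4604/41 ≈ -112.29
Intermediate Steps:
B(j, Z) = (Z + j)/(2*j) (B(j, Z) = (Z + j)/((2*j)) = (Z + j)*(1/(2*j)) = (Z + j)/(2*j))
-111 + B(41, -147) = -111 + (½)*(-147 + 41)/41 = -111 + (½)*(1/41)*(-106) = -111 - 53/41 = -4604/41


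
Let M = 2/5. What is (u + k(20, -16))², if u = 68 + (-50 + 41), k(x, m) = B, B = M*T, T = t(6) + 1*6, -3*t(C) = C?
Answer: 91809/25 ≈ 3672.4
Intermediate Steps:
t(C) = -C/3
T = 4 (T = -⅓*6 + 1*6 = -2 + 6 = 4)
M = ⅖ (M = 2*(⅕) = ⅖ ≈ 0.40000)
B = 8/5 (B = (⅖)*4 = 8/5 ≈ 1.6000)
k(x, m) = 8/5
u = 59 (u = 68 - 9 = 59)
(u + k(20, -16))² = (59 + 8/5)² = (303/5)² = 91809/25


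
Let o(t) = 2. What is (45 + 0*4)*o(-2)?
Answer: 90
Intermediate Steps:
(45 + 0*4)*o(-2) = (45 + 0*4)*2 = (45 + 0)*2 = 45*2 = 90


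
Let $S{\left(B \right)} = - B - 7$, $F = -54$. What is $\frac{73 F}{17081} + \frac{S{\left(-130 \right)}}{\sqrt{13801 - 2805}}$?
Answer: $- \frac{3942}{17081} + \frac{123 \sqrt{2749}}{5498} \approx 0.94219$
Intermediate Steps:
$S{\left(B \right)} = -7 - B$
$\frac{73 F}{17081} + \frac{S{\left(-130 \right)}}{\sqrt{13801 - 2805}} = \frac{73 \left(-54\right)}{17081} + \frac{-7 - -130}{\sqrt{13801 - 2805}} = \left(-3942\right) \frac{1}{17081} + \frac{-7 + 130}{\sqrt{10996}} = - \frac{3942}{17081} + \frac{123}{2 \sqrt{2749}} = - \frac{3942}{17081} + 123 \frac{\sqrt{2749}}{5498} = - \frac{3942}{17081} + \frac{123 \sqrt{2749}}{5498}$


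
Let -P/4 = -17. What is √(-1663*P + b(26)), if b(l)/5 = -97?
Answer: 337*I ≈ 337.0*I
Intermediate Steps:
P = 68 (P = -4*(-17) = 68)
b(l) = -485 (b(l) = 5*(-97) = -485)
√(-1663*P + b(26)) = √(-1663*68 - 485) = √(-113084 - 485) = √(-113569) = 337*I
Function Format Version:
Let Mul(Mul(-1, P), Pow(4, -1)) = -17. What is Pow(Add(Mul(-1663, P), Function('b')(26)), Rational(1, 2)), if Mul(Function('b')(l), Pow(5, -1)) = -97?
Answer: Mul(337, I) ≈ Mul(337.00, I)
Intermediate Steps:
P = 68 (P = Mul(-4, -17) = 68)
Function('b')(l) = -485 (Function('b')(l) = Mul(5, -97) = -485)
Pow(Add(Mul(-1663, P), Function('b')(26)), Rational(1, 2)) = Pow(Add(Mul(-1663, 68), -485), Rational(1, 2)) = Pow(Add(-113084, -485), Rational(1, 2)) = Pow(-113569, Rational(1, 2)) = Mul(337, I)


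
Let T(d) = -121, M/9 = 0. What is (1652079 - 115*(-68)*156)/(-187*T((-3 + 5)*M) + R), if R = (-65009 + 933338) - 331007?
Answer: 220923/43073 ≈ 5.1290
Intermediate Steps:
M = 0 (M = 9*0 = 0)
R = 537322 (R = 868329 - 331007 = 537322)
(1652079 - 115*(-68)*156)/(-187*T((-3 + 5)*M) + R) = (1652079 - 115*(-68)*156)/(-187*(-121) + 537322) = (1652079 + 7820*156)/(22627 + 537322) = (1652079 + 1219920)/559949 = 2871999*(1/559949) = 220923/43073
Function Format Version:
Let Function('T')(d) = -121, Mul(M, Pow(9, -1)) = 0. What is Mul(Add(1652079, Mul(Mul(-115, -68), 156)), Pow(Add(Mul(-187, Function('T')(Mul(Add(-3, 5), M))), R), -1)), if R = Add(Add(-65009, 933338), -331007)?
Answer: Rational(220923, 43073) ≈ 5.1290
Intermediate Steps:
M = 0 (M = Mul(9, 0) = 0)
R = 537322 (R = Add(868329, -331007) = 537322)
Mul(Add(1652079, Mul(Mul(-115, -68), 156)), Pow(Add(Mul(-187, Function('T')(Mul(Add(-3, 5), M))), R), -1)) = Mul(Add(1652079, Mul(Mul(-115, -68), 156)), Pow(Add(Mul(-187, -121), 537322), -1)) = Mul(Add(1652079, Mul(7820, 156)), Pow(Add(22627, 537322), -1)) = Mul(Add(1652079, 1219920), Pow(559949, -1)) = Mul(2871999, Rational(1, 559949)) = Rational(220923, 43073)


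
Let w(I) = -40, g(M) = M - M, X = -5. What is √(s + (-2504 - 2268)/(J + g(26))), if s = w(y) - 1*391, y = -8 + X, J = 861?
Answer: I*√323618043/861 ≈ 20.894*I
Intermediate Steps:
g(M) = 0
y = -13 (y = -8 - 5 = -13)
s = -431 (s = -40 - 1*391 = -40 - 391 = -431)
√(s + (-2504 - 2268)/(J + g(26))) = √(-431 + (-2504 - 2268)/(861 + 0)) = √(-431 - 4772/861) = √(-375863/861) = I*√323618043/861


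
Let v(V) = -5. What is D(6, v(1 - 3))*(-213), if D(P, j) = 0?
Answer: 0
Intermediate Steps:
D(6, v(1 - 3))*(-213) = 0*(-213) = 0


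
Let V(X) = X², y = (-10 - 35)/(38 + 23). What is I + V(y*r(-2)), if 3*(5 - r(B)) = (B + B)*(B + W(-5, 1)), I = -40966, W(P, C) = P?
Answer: -152396461/3721 ≈ -40956.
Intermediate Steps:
r(B) = 5 - 2*B*(-5 + B)/3 (r(B) = 5 - (B + B)*(B - 5)/3 = 5 - 2*B*(-5 + B)/3)
y = -45/61 ≈ -0.73771
I + V(y*r(-2)) = -40966 + (-45*(5 - ⅔*(-2)² + (10/3)*(-2))/61)² = -40966 + (-45*(5 - ⅔*4 - 20/3)/61)² = -40966 + (-45*(5 - 8/3 - 20/3)/61)² = -40966 + (-45/61*(-13/3))² = -40966 + (195/61)² = -40966 + 38025/3721 = -152396461/3721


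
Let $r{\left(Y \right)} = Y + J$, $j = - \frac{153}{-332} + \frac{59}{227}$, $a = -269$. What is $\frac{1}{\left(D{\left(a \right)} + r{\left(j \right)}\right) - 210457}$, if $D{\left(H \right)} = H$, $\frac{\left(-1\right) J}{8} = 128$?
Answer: $- \frac{75364}{15958272681} \approx -4.7226 \cdot 10^{-6}$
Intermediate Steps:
$J = -1024$ ($J = \left(-8\right) 128 = -1024$)
$j = \frac{54319}{75364}$ ($j = \left(-153\right) \left(- \frac{1}{332}\right) + 59 \cdot \frac{1}{227} = \frac{153}{332} + \frac{59}{227} = \frac{54319}{75364} \approx 0.72076$)
$r{\left(Y \right)} = -1024 + Y$ ($r{\left(Y \right)} = Y - 1024 = -1024 + Y$)
$\frac{1}{\left(D{\left(a \right)} + r{\left(j \right)}\right) - 210457} = \frac{1}{\left(-269 + \left(-1024 + \frac{54319}{75364}\right)\right) - 210457} = \frac{1}{\left(-269 - \frac{77118417}{75364}\right) - 210457} = \frac{1}{- \frac{97391333}{75364} - 210457} = \frac{1}{- \frac{15958272681}{75364}} = - \frac{75364}{15958272681}$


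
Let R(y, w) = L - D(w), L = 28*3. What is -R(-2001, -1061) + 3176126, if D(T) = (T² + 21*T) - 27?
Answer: 4279455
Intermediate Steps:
L = 84
D(T) = -27 + T² + 21*T
R(y, w) = 111 - w² - 21*w (R(y, w) = 84 - (-27 + w² + 21*w) = 84 + (27 - w² - 21*w) = 111 - w² - 21*w)
-R(-2001, -1061) + 3176126 = -(111 - 1*(-1061)² - 21*(-1061)) + 3176126 = -(111 - 1*1125721 + 22281) + 3176126 = -(111 - 1125721 + 22281) + 3176126 = -1*(-1103329) + 3176126 = 1103329 + 3176126 = 4279455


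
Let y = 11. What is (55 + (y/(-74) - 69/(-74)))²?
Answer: 4260096/1369 ≈ 3111.8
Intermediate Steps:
(55 + (y/(-74) - 69/(-74)))² = (55 + (11/(-74) - 69/(-74)))² = (55 + (11*(-1/74) - 69*(-1/74)))² = (55 + (-11/74 + 69/74))² = (55 + 29/37)² = (2064/37)² = 4260096/1369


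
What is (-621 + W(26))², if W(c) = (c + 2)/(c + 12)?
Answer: 138886225/361 ≈ 3.8473e+5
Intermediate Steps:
W(c) = (2 + c)/(12 + c)
(-621 + W(26))² = (-621 + (2 + 26)/(12 + 26))² = (-621 + 28/38)² = (-621 + (1/38)*28)² = (-621 + 14/19)² = (-11785/19)² = 138886225/361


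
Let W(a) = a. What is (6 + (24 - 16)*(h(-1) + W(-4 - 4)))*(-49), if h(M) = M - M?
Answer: 2842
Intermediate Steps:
h(M) = 0
(6 + (24 - 16)*(h(-1) + W(-4 - 4)))*(-49) = (6 + (24 - 16)*(0 + (-4 - 4)))*(-49) = (6 + 8*(0 - 8))*(-49) = (6 + 8*(-8))*(-49) = (6 - 64)*(-49) = -58*(-49) = 2842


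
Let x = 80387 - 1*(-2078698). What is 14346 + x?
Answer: 2173431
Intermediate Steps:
x = 2159085 (x = 80387 + 2078698 = 2159085)
14346 + x = 14346 + 2159085 = 2173431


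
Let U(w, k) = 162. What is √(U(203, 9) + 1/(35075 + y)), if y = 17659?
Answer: √450501763206/52734 ≈ 12.728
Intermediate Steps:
√(U(203, 9) + 1/(35075 + y)) = √(162 + 1/(35075 + 17659)) = √(162 + 1/52734) = √(8542909/52734) = √450501763206/52734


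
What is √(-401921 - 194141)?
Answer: I*√596062 ≈ 772.05*I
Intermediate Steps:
√(-401921 - 194141) = √(-596062) = I*√596062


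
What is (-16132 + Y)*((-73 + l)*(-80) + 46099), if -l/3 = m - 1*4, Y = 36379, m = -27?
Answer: 900971253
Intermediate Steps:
l = 93 (l = -3*(-27 - 1*4) = -3*(-27 - 4) = -3*(-31) = 93)
(-16132 + Y)*((-73 + l)*(-80) + 46099) = (-16132 + 36379)*((-73 + 93)*(-80) + 46099) = 20247*(20*(-80) + 46099) = 20247*(-1600 + 46099) = 20247*44499 = 900971253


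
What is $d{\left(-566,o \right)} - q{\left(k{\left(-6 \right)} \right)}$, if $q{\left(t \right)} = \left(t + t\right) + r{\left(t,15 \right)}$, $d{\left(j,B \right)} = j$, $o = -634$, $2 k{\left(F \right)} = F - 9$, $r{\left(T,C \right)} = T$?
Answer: $- \frac{1087}{2} \approx -543.5$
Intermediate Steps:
$k{\left(F \right)} = - \frac{9}{2} + \frac{F}{2}$ ($k{\left(F \right)} = \frac{F - 9}{2} = \frac{-9 + F}{2} = - \frac{9}{2} + \frac{F}{2}$)
$q{\left(t \right)} = 3 t$ ($q{\left(t \right)} = \left(t + t\right) + t = 2 t + t = 3 t$)
$d{\left(-566,o \right)} - q{\left(k{\left(-6 \right)} \right)} = -566 - 3 \left(- \frac{9}{2} + \frac{1}{2} \left(-6\right)\right) = -566 - 3 \left(- \frac{9}{2} - 3\right) = -566 - 3 \left(- \frac{15}{2}\right) = -566 - - \frac{45}{2} = -566 + \frac{45}{2} = - \frac{1087}{2}$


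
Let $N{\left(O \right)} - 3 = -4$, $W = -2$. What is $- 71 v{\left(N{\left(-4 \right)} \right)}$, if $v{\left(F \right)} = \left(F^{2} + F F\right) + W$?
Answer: $0$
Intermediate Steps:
$N{\left(O \right)} = -1$ ($N{\left(O \right)} = 3 - 4 = -1$)
$v{\left(F \right)} = -2 + 2 F^{2}$ ($v{\left(F \right)} = \left(F^{2} + F F\right) - 2 = \left(F^{2} + F^{2}\right) - 2 = 2 F^{2} - 2 = -2 + 2 F^{2}$)
$- 71 v{\left(N{\left(-4 \right)} \right)} = - 71 \left(-2 + 2 \left(-1\right)^{2}\right) = - 71 \left(-2 + 2 \cdot 1\right) = - 71 \left(-2 + 2\right) = \left(-71\right) 0 = 0$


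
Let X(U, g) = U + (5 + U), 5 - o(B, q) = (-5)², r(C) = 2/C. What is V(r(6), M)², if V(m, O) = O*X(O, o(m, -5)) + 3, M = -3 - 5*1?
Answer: 8281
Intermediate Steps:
M = -8 (M = -3 - 5 = -8)
o(B, q) = -20 (o(B, q) = 5 - 1*(-5)² = 5 - 1*25 = 5 - 25 = -20)
X(U, g) = 5 + 2*U
V(m, O) = 3 + O*(5 + 2*O) (V(m, O) = O*(5 + 2*O) + 3 = 3 + O*(5 + 2*O))
V(r(6), M)² = (3 - 8*(5 + 2*(-8)))² = (3 - 8*(5 - 16))² = (3 - 8*(-11))² = (3 + 88)² = 91² = 8281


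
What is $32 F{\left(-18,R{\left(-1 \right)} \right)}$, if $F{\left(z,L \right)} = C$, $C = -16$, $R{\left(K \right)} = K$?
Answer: $-512$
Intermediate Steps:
$F{\left(z,L \right)} = -16$
$32 F{\left(-18,R{\left(-1 \right)} \right)} = 32 \left(-16\right) = -512$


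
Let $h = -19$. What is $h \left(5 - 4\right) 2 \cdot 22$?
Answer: $-836$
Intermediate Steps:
$h \left(5 - 4\right) 2 \cdot 22 = - 19 \left(5 - 4\right) 2 \cdot 22 = - 19 \cdot 1 \cdot 2 \cdot 22 = \left(-19\right) 2 \cdot 22 = \left(-38\right) 22 = -836$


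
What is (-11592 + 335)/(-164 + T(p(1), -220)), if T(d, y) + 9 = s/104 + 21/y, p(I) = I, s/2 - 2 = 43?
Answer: 16097510/246289 ≈ 65.360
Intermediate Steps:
s = 90 (s = 4 + 2*43 = 4 + 86 = 90)
T(d, y) = -423/52 + 21/y (T(d, y) = -9 + (90/104 + 21/y) = -9 + (90*(1/104) + 21/y) = -9 + (45/52 + 21/y) = -423/52 + 21/y)
(-11592 + 335)/(-164 + T(p(1), -220)) = (-11592 + 335)/(-164 + (-423/52 + 21/(-220))) = -11257/(-164 + (-423/52 + 21*(-1/220))) = -11257/(-164 + (-423/52 - 21/220)) = -11257/(-164 - 11769/1430) = -11257/(-246289/1430) = -11257*(-1430/246289) = 16097510/246289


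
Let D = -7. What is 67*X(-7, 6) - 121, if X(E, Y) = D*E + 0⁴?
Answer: 3162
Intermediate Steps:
X(E, Y) = -7*E (X(E, Y) = -7*E + 0⁴ = -7*E + 0 = -7*E)
67*X(-7, 6) - 121 = 67*(-7*(-7)) - 121 = 67*49 - 121 = 3283 - 121 = 3162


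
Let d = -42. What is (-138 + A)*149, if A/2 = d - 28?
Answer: -41422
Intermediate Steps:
A = -140 (A = 2*(-42 - 28) = 2*(-70) = -140)
(-138 + A)*149 = (-138 - 140)*149 = -278*149 = -41422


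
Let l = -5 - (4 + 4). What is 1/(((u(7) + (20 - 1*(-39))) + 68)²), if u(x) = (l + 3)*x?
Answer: 1/3249 ≈ 0.00030779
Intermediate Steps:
l = -13 (l = -5 - 1*8 = -5 - 8 = -13)
u(x) = -10*x (u(x) = (-13 + 3)*x = -10*x)
1/(((u(7) + (20 - 1*(-39))) + 68)²) = 1/(((-10*7 + (20 - 1*(-39))) + 68)²) = 1/(((-70 + (20 + 39)) + 68)²) = 1/(((-70 + 59) + 68)²) = 1/((-11 + 68)²) = 1/(57²) = 1/3249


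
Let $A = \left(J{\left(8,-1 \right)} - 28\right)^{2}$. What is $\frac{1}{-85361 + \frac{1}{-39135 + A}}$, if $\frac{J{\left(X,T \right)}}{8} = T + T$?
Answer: $- \frac{37199}{3175343840} \approx -1.1715 \cdot 10^{-5}$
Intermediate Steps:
$J{\left(X,T \right)} = 16 T$ ($J{\left(X,T \right)} = 8 \left(T + T\right) = 8 \cdot 2 T = 16 T$)
$A = 1936$ ($A = \left(16 \left(-1\right) - 28\right)^{2} = \left(-16 - 28\right)^{2} = \left(-44\right)^{2} = 1936$)
$\frac{1}{-85361 + \frac{1}{-39135 + A}} = \frac{1}{-85361 + \frac{1}{-39135 + 1936}} = \frac{1}{-85361 + \frac{1}{-37199}} = \frac{1}{-85361 - \frac{1}{37199}} = \frac{1}{- \frac{3175343840}{37199}} = - \frac{37199}{3175343840}$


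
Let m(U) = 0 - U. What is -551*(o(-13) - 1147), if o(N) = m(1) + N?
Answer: 639711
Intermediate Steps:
m(U) = -U
o(N) = -1 + N (o(N) = -1*1 + N = -1 + N)
-551*(o(-13) - 1147) = -551*((-1 - 13) - 1147) = -551*(-14 - 1147) = -551*(-1161) = 639711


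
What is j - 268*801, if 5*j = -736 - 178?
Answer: -1074254/5 ≈ -2.1485e+5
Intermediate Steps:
j = -914/5 (j = (-736 - 178)/5 = (⅕)*(-914) = -914/5 ≈ -182.80)
j - 268*801 = -914/5 - 268*801 = -914/5 - 214668 = -1074254/5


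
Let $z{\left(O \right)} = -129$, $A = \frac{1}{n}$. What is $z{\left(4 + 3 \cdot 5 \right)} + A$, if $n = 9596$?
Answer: $- \frac{1237883}{9596} \approx -129.0$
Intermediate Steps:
$A = \frac{1}{9596} \approx 0.00010421$
$z{\left(4 + 3 \cdot 5 \right)} + A = -129 + \frac{1}{9596} = - \frac{1237883}{9596}$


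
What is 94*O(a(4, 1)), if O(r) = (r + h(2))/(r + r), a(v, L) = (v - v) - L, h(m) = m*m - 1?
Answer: -94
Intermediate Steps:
h(m) = -1 + m² (h(m) = m² - 1 = -1 + m²)
a(v, L) = -L (a(v, L) = 0 - L = -L)
O(r) = (3 + r)/(2*r) (O(r) = (r + (-1 + 2²))/(r + r) = (r + (-1 + 4))/((2*r)) = (r + 3)*(1/(2*r)) = (3 + r)*(1/(2*r)) = (3 + r)/(2*r))
94*O(a(4, 1)) = 94*((3 - 1*1)/(2*((-1*1)))) = 94*((½)*(3 - 1)/(-1)) = 94*((½)*(-1)*2) = 94*(-1) = -94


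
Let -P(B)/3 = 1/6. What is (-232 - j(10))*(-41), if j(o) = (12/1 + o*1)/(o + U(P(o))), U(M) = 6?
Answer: 76547/8 ≈ 9568.4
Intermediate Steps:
P(B) = -½ (P(B) = -3/6 = -3*⅙ = -½)
j(o) = (12 + o)/(6 + o) (j(o) = (12/1 + o*1)/(o + 6) = (12*1 + o)/(6 + o) = (12 + o)/(6 + o))
(-232 - j(10))*(-41) = (-232 - (12 + 10)/(6 + 10))*(-41) = (-232 - 22/16)*(-41) = (-232 - 1*11/8)*(-41) = (-232 - 11/8)*(-41) = -1867/8*(-41) = 76547/8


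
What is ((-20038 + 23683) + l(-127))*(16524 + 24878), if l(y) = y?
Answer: 145652236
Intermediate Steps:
((-20038 + 23683) + l(-127))*(16524 + 24878) = ((-20038 + 23683) - 127)*(16524 + 24878) = (3645 - 127)*41402 = 3518*41402 = 145652236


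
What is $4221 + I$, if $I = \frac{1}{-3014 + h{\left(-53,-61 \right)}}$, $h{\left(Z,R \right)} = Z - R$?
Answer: $\frac{12688325}{3006} \approx 4221.0$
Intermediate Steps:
$I = - \frac{1}{3006}$ ($I = \frac{1}{-3014 - -8} = \frac{1}{-3014 + \left(-53 + 61\right)} = \frac{1}{-3014 + 8} = \frac{1}{-3006} = - \frac{1}{3006} \approx -0.00033267$)
$4221 + I = 4221 - \frac{1}{3006} = \frac{12688325}{3006}$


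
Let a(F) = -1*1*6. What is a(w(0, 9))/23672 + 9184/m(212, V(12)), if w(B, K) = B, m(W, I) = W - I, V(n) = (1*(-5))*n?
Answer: 6793813/201212 ≈ 33.764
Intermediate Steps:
V(n) = -5*n
a(F) = -6 (a(F) = -1*6 = -6)
a(w(0, 9))/23672 + 9184/m(212, V(12)) = -6/23672 + 9184/(212 - (-5)*12) = -6*1/23672 + 9184/(212 - 1*(-60)) = -3/11836 + 9184/(212 + 60) = -3/11836 + 9184/272 = -3/11836 + 9184*(1/272) = -3/11836 + 574/17 = 6793813/201212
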